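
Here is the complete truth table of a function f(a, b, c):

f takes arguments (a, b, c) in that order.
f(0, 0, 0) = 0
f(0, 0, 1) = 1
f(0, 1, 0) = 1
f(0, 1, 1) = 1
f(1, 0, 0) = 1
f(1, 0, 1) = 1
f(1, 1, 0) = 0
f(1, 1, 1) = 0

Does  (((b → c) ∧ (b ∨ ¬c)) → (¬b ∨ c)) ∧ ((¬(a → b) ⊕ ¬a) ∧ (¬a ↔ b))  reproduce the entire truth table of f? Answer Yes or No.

Check the formula against f row by row:
  a=0, b=0, c=0: formula gives 0, f = 0 ✓
  a=0, b=0, c=1: formula gives 0, but f = 1 ✗
Row (0,0,1) is a counterexample, so the formula is not equivalent to f.

No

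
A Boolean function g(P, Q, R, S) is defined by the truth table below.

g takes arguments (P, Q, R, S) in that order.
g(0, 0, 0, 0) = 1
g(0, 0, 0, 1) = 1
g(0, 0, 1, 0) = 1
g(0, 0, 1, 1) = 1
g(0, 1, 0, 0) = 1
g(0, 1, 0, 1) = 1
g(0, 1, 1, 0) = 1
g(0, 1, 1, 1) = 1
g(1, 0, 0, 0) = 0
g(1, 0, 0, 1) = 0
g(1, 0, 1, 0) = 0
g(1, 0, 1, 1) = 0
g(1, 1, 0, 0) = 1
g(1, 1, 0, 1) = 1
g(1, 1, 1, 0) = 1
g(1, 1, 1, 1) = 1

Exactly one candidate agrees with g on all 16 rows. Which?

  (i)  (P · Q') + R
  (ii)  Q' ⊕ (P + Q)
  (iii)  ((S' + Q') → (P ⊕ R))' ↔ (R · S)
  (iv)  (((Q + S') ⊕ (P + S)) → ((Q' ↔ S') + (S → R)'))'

ii

(i) disagrees with g on (0,0,0,0) (formula → 0, table → 1); rule it out.
(iii) disagrees with g on (0,0,0,0) (formula → 0, table → 1); rule it out.
(iv) disagrees with g on (0,0,0,0) (formula → 0, table → 1); rule it out.
That leaves (ii). Evaluating it on every row reproduces the table of g exactly.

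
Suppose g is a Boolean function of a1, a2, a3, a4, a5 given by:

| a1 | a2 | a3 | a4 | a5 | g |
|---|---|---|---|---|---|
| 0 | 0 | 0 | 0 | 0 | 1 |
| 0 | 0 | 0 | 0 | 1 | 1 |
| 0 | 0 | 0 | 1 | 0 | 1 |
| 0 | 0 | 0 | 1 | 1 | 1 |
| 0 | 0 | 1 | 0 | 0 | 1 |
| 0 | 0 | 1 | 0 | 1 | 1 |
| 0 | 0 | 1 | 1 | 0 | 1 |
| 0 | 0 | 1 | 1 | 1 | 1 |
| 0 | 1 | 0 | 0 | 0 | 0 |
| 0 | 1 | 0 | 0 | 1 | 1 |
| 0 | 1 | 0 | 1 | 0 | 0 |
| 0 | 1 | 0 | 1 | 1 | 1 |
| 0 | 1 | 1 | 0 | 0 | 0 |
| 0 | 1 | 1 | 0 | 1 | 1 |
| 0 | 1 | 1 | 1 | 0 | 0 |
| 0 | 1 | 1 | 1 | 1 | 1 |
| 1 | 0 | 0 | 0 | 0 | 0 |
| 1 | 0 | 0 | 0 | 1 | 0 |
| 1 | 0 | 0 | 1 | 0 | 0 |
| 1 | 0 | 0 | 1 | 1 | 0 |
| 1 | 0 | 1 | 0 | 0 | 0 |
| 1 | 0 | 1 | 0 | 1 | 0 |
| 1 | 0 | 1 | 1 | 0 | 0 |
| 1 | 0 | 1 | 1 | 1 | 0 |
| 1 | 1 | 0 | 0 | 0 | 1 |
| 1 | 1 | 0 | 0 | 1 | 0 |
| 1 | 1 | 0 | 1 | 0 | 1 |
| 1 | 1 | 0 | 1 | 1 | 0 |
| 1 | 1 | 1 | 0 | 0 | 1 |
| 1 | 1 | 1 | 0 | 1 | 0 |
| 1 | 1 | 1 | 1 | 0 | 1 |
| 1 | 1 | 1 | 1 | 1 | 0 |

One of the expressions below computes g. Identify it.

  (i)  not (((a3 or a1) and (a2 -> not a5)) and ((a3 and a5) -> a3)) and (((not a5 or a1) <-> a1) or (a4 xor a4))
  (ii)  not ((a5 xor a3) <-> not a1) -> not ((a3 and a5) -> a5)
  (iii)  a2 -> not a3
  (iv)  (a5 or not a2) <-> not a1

(i) fails at (0,0,0,0,0): the formula yields 0, g is 1.
(ii) fails at (0,0,0,0,0): the formula yields 0, g is 1.
(iii) fails at (0,1,0,0,0): the formula yields 1, g is 0.
Only (iv) survives; checking it on all 32 rows confirms it matches g.

iv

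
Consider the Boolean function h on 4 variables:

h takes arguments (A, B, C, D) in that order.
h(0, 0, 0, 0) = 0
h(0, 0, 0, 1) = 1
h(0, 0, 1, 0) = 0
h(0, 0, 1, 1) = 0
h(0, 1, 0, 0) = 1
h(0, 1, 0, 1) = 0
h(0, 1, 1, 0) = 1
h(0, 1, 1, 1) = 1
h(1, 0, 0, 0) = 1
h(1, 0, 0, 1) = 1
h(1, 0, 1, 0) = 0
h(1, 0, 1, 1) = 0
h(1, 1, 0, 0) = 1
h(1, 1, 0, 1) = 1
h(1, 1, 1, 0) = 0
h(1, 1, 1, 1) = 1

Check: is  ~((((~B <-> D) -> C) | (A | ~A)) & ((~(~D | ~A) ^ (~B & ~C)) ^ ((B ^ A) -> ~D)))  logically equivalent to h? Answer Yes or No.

Test each input against both h and the formula:
  A=0, B=0, C=0, D=0: formula gives 1, but h = 0 ✗
Row (0,0,0,0) is a counterexample, so the formula is not equivalent to h.

No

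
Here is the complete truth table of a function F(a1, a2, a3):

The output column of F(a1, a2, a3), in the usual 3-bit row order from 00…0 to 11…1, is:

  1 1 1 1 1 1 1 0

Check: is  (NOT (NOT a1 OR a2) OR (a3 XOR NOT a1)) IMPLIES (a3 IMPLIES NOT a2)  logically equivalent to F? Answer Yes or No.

Test each input against both F and the formula:
  a1=0, a2=0, a3=0: formula gives 1, F = 1 ✓
  a1=0, a2=0, a3=1: formula gives 1, F = 1 ✓
  a1=0, a2=1, a3=0: formula gives 1, F = 1 ✓
  a1=0, a2=1, a3=1: formula gives 1, F = 1 ✓
  a1=1, a2=0, a3=0: formula gives 1, F = 1 ✓
  …and likewise for the remaining 3 rows.
No disagreement on any input; they are logically equivalent.

Yes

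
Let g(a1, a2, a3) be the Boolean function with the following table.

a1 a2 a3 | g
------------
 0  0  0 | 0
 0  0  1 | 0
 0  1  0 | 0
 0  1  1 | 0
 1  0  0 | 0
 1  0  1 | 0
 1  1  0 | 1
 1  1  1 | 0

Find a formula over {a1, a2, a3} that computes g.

g(a1, a2, a3) = (a1 and a2) and not a3

Only row (1,1,0) gives 1. That row's minterm a1·a2·¬a3 is g directly.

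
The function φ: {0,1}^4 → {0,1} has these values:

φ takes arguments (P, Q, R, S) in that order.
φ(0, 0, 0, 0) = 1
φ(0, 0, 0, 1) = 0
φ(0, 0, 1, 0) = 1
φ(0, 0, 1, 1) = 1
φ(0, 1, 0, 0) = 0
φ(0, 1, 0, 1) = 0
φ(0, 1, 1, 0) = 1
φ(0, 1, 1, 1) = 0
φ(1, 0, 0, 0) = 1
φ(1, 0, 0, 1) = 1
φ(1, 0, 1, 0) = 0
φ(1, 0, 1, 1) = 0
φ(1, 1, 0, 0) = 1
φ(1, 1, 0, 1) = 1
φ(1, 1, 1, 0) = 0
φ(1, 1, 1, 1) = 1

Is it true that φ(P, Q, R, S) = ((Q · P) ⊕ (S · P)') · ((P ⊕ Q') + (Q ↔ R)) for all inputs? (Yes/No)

No

Evaluate ((Q · P) ⊕ (S · P)') · ((P ⊕ Q') + (Q ↔ R)) on each row and compare to φ:
  P=0, Q=0, R=0, S=0: formula gives 1, φ = 1 ✓
  P=0, Q=0, R=0, S=1: formula gives 1, but φ = 0 ✗
Row (0,0,0,1) is a counterexample, so the formula is not equivalent to φ.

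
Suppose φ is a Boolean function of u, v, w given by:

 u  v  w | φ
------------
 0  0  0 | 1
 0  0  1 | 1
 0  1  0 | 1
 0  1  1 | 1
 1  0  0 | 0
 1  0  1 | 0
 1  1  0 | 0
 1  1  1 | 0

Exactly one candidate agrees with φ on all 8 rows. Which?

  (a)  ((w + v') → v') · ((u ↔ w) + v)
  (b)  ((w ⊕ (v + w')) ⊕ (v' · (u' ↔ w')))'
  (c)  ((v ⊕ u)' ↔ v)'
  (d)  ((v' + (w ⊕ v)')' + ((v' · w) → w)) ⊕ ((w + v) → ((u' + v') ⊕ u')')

(a) disagrees with φ on (0,0,1) (formula → 0, table → 1); rule it out.
(b) disagrees with φ on (0,0,1) (formula → 0, table → 1); rule it out.
(d) disagrees with φ on (0,0,0) (formula → 0, table → 1); rule it out.
Only (c) survives; checking it on all 8 rows confirms it matches φ.

c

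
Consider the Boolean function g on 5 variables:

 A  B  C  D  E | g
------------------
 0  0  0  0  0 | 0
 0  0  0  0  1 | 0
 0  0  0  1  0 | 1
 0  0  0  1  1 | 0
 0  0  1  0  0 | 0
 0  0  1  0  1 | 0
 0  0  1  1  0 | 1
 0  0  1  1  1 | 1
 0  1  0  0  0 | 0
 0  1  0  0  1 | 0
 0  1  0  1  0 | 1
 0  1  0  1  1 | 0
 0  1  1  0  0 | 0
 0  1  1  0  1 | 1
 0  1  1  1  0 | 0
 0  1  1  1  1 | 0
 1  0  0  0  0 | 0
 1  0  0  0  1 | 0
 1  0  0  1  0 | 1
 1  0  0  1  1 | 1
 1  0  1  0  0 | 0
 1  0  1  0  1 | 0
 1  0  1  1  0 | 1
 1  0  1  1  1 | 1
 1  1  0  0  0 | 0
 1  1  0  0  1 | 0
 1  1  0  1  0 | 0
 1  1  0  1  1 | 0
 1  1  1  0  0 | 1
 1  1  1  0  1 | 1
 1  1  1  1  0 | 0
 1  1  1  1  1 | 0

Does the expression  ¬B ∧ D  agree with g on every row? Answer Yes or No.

Check the formula against g row by row:
  A=0, B=0, C=0, D=0, E=0: formula gives 0, g = 0 ✓
  A=0, B=0, C=0, D=0, E=1: formula gives 0, g = 0 ✓
  A=0, B=0, C=0, D=1, E=0: formula gives 1, g = 1 ✓
  A=0, B=0, C=0, D=1, E=1: formula gives 1, but g = 0 ✗
Row (0,0,0,1,1) is a counterexample, so the formula is not equivalent to g.

No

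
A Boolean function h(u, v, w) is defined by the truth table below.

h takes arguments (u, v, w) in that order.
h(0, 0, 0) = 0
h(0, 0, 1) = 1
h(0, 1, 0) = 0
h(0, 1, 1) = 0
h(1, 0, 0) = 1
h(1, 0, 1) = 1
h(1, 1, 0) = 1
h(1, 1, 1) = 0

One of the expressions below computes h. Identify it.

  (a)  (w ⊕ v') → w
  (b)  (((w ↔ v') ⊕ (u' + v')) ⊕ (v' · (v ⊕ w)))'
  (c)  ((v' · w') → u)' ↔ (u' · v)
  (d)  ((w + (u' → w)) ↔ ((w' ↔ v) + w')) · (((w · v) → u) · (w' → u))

(a): at (0,1,0) it gives 1, but h = 0 — eliminated.
(b): at (0,0,1) it gives 0, but h = 1 — eliminated.
(c): at (1,1,1) it gives 1, but h = 0 — eliminated.
Only (d) survives; checking it on all 8 rows confirms it matches h.

d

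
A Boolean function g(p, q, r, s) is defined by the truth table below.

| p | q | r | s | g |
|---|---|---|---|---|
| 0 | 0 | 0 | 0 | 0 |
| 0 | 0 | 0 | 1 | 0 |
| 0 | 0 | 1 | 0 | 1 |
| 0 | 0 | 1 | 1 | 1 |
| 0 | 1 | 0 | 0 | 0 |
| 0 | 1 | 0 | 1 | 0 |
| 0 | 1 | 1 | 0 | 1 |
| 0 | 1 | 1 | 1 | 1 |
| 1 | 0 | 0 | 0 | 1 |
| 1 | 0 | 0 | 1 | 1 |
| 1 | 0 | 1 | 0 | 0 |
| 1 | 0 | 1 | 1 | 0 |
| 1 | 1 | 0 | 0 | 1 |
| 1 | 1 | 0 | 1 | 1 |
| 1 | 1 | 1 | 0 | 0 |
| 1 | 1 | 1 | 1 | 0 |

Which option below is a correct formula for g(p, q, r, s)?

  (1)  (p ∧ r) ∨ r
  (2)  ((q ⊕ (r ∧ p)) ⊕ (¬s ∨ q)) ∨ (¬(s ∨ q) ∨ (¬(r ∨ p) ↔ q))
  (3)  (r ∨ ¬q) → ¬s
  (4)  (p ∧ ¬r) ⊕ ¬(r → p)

(1): at (1,0,0,0) it gives 0, but g = 1 — eliminated.
(2): at (0,0,0,0) it gives 1, but g = 0 — eliminated.
(3): at (0,0,0,0) it gives 1, but g = 0 — eliminated.
Only (4) survives; checking it on all 16 rows confirms it matches g.

4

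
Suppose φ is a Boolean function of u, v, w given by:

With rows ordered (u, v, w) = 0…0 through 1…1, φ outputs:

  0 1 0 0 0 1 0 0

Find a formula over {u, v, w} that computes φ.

φ(u, v, w) = ((not u and not v) and w) or ((u and not v) and w)

Collect the rows where φ=1 — (0,0,1), (1,0,1) — and write one minterm per row: ¬u·¬v·w, u·¬v·w. Their union (logical OR) reproduces the table exactly.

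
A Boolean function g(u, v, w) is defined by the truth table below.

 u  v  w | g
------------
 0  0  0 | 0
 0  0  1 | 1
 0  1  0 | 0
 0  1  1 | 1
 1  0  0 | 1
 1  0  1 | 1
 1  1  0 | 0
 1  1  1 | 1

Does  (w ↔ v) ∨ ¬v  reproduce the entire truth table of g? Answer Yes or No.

No

Check the formula against g row by row:
  u=0, v=0, w=0: formula gives 1, but g = 0 ✗
Since they disagree at (0,0,0), the expression is not a correct formula for g.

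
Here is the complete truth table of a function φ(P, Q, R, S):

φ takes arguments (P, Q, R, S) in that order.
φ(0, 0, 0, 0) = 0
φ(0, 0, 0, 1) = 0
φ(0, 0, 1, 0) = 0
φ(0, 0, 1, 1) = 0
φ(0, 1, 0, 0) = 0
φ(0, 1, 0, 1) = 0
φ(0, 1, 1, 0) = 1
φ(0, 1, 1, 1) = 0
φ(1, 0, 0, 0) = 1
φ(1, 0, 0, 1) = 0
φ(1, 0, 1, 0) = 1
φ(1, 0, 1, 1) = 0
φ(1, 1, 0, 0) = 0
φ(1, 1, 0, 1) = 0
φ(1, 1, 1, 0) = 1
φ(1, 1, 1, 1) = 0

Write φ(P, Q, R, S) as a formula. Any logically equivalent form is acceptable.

φ=1 on 4 inputs: (0,1,1,0), (1,0,0,0), (1,0,1,0), (1,1,1,0). Reading each as a conjunction of literals (¬P·Q·R·¬S, P·¬Q·¬R·¬S, P·¬Q·R·¬S, P·Q·R·¬S) and taking the OR gives the canonical DNF.

φ(P, Q, R, S) = (((((NOT P AND Q) AND R) AND NOT S) OR (((P AND NOT Q) AND NOT R) AND NOT S)) OR (((P AND NOT Q) AND R) AND NOT S)) OR (((P AND Q) AND R) AND NOT S)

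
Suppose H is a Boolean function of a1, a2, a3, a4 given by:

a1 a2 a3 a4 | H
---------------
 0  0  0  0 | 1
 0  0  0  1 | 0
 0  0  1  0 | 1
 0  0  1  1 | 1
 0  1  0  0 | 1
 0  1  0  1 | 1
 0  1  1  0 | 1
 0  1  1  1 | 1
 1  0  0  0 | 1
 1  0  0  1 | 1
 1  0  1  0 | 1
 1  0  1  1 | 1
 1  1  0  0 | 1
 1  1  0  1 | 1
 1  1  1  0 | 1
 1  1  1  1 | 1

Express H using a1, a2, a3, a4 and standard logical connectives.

Only row (0,0,0,1) gives 0. So H is 1 everywhere except there — the complement of the minterm ¬a1·¬a2·¬a3·a4.

H(a1, a2, a3, a4) = NOT (((NOT a1 AND NOT a2) AND NOT a3) AND a4)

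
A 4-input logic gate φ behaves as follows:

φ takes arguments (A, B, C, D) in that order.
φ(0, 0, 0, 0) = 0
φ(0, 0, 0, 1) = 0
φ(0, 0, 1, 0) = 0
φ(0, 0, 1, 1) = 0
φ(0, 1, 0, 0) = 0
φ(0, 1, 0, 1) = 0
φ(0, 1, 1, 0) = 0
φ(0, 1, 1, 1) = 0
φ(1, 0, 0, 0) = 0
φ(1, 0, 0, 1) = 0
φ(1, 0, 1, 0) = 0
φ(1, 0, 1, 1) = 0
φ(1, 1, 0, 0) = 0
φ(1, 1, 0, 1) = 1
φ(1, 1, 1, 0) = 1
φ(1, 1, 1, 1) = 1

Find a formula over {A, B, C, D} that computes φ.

φ(A, B, C, D) = ((((A and B) and not C) and D) or (((A and B) and C) and not D)) or (((A and B) and C) and D)

The 1-rows are (1,1,0,1), (1,1,1,0), (1,1,1,1). Each contributes one minterm — A·B·¬C·D; A·B·C·¬D; A·B·C·D — and their disjunction is a sum-of-products form of φ.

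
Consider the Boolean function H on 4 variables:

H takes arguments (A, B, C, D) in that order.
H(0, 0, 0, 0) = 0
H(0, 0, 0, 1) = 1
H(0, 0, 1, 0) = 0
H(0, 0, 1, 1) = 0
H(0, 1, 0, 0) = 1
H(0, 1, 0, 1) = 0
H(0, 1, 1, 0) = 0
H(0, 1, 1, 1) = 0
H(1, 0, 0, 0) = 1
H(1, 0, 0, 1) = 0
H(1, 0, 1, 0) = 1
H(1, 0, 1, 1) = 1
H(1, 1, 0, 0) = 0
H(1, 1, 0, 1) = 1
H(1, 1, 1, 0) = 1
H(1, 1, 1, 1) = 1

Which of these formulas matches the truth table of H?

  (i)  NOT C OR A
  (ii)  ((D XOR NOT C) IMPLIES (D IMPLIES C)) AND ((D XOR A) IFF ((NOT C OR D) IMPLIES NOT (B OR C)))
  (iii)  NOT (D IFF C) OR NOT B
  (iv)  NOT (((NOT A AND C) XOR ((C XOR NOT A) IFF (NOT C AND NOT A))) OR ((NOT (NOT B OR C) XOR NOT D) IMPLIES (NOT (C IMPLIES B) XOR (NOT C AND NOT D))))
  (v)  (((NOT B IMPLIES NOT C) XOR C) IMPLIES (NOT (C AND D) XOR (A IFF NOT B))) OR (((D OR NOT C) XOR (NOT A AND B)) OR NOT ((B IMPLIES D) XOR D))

ii

(i) disagrees with H on (0,0,0,0) (formula → 1, table → 0); rule it out.
(iii) disagrees with H on (0,0,0,0) (formula → 1, table → 0); rule it out.
(iv) disagrees with H on (0,0,0,1) (formula → 0, table → 1); rule it out.
(v) disagrees with H on (0,0,0,0) (formula → 1, table → 0); rule it out.
That leaves (ii). Evaluating it on every row reproduces the table of H exactly.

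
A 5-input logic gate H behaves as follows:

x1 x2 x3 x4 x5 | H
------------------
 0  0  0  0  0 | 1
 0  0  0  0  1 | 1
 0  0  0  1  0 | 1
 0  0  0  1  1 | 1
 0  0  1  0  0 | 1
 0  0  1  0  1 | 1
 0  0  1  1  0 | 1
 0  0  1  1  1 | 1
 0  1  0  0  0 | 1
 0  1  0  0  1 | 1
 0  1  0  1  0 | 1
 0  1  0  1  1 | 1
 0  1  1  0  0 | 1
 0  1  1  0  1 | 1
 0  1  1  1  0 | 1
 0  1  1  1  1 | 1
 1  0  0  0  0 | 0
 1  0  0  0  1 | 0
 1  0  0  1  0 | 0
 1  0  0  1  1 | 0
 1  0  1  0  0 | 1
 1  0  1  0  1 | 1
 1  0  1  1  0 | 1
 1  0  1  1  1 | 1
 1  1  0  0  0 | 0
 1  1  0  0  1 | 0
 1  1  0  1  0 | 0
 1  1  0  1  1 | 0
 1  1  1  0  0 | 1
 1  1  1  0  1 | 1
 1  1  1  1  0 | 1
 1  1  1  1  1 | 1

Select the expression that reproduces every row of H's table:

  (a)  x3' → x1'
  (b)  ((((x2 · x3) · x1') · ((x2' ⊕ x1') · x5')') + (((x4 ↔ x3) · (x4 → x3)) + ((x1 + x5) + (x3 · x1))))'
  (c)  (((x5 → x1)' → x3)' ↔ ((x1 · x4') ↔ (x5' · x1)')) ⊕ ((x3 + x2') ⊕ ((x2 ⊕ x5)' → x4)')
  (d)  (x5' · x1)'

a

(b): at (0,0,0,0,0) it gives 0, but H = 1 — eliminated.
(c): at (0,0,0,1,0) it gives 0, but H = 1 — eliminated.
(d): at (1,0,0,0,1) it gives 1, but H = 0 — eliminated.
That leaves (a). Evaluating it on every row reproduces the table of H exactly.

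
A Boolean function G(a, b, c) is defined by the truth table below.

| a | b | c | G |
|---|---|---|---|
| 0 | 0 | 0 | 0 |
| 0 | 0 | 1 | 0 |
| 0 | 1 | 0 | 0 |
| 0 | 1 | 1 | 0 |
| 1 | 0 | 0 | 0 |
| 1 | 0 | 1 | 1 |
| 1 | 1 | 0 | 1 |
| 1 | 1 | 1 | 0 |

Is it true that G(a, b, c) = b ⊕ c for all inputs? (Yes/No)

Test each input against both G and the formula:
  a=0, b=0, c=0: formula gives 0, G = 0 ✓
  a=0, b=0, c=1: formula gives 1, but G = 0 ✗
Since they disagree at (0,0,1), the expression is not a correct formula for G.

No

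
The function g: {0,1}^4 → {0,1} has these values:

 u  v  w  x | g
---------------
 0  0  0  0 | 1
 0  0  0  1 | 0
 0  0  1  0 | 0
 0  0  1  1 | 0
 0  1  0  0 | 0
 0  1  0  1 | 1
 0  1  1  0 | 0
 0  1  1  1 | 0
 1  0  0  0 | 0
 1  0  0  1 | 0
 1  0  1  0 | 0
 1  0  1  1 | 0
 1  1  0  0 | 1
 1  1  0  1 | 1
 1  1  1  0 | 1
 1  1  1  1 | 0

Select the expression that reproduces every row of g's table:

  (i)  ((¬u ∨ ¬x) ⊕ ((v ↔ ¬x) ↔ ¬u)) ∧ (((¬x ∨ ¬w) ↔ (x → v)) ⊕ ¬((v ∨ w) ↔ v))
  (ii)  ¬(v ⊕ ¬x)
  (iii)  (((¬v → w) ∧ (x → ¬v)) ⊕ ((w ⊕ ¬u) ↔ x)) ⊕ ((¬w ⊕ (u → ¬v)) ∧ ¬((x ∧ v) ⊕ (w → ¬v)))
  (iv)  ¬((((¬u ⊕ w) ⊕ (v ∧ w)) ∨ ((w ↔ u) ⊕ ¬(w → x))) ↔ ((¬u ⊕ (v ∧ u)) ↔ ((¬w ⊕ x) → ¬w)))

(ii) fails at (0,0,0,0): the formula yields 0, g is 1.
(iii) fails at (0,0,0,0): the formula yields 0, g is 1.
(iv) fails at (0,0,0,0): the formula yields 0, g is 1.
(i) is the remaining candidate, and it agrees with g on all 16 inputs.

i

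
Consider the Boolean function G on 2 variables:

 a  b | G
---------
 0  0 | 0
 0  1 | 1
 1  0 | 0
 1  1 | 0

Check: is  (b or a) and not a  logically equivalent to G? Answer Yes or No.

Test each input against both G and the formula:
  a=0, b=0: formula gives 0, G = 0 ✓
  a=0, b=1: formula gives 1, G = 1 ✓
  a=1, b=0: formula gives 0, G = 0 ✓
  a=1, b=1: formula gives 0, G = 0 ✓
No disagreement on any input; they are logically equivalent.

Yes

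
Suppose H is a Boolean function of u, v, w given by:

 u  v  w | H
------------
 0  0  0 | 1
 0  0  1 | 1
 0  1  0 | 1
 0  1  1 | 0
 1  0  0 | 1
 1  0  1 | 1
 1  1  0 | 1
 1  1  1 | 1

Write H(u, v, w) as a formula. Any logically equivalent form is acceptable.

H(u, v, w) = ~((~u & v) & w)

Only row (0,1,1) gives 0. So H is 1 everywhere except there — the complement of the minterm ¬u·v·w.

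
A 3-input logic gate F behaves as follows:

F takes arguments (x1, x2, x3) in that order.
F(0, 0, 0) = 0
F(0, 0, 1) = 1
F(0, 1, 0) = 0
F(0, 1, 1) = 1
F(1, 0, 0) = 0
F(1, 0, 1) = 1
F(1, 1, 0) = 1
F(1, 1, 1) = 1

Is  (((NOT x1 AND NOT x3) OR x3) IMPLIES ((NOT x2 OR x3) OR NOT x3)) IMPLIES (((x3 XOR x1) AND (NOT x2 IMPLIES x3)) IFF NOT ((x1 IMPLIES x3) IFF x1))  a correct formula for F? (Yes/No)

Check the formula against F row by row:
  x1=0, x2=0, x3=0: formula gives 0, F = 0 ✓
  x1=0, x2=0, x3=1: formula gives 1, F = 1 ✓
  x1=0, x2=1, x3=0: formula gives 0, F = 0 ✓
  x1=0, x2=1, x3=1: formula gives 1, F = 1 ✓
  x1=1, x2=0, x3=0: formula gives 0, F = 0 ✓
  … (the remaining 3 rows also agree.)
Every row agrees, so the formula is equivalent.

Yes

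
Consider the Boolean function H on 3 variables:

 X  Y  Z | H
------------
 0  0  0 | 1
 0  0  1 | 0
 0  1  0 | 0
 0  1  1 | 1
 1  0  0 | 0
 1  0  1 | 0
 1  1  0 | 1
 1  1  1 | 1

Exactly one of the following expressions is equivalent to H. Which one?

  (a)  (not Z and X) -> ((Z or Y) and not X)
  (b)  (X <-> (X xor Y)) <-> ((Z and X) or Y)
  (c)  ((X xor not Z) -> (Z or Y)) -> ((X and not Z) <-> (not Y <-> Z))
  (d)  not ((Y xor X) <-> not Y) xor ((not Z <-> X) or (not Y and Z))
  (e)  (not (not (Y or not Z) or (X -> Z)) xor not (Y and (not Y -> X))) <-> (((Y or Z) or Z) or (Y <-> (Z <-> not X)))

c

(a) disagrees with H on (0,0,1) (formula → 1, table → 0); rule it out.
(b) disagrees with H on (0,0,0) (formula → 0, table → 1); rule it out.
(d) disagrees with H on (0,1,0) (formula → 1, table → 0); rule it out.
(e) disagrees with H on (0,0,1) (formula → 1, table → 0); rule it out.
That leaves (c). Evaluating it on every row reproduces the table of H exactly.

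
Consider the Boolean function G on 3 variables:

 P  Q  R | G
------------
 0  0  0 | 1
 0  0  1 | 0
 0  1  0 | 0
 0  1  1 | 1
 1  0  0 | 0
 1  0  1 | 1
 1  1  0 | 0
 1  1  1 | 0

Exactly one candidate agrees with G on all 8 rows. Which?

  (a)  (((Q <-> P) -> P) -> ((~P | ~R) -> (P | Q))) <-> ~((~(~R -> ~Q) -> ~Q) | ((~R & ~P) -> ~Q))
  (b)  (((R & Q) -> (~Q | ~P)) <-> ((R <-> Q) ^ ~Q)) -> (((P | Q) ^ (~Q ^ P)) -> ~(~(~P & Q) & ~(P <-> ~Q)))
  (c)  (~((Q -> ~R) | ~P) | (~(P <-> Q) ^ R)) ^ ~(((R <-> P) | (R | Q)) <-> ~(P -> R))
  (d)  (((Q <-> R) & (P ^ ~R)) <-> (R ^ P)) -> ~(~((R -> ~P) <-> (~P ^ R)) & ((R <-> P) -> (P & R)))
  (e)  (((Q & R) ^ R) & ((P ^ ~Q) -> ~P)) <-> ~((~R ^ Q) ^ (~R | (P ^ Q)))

(a) disagrees with G on (0,0,0) (formula → 0, table → 1); rule it out.
(b) disagrees with G on (0,1,0) (formula → 1, table → 0); rule it out.
(d) disagrees with G on (0,0,1) (formula → 1, table → 0); rule it out.
(e) disagrees with G on (0,0,0) (formula → 0, table → 1); rule it out.
That leaves (c). Evaluating it on every row reproduces the table of G exactly.

c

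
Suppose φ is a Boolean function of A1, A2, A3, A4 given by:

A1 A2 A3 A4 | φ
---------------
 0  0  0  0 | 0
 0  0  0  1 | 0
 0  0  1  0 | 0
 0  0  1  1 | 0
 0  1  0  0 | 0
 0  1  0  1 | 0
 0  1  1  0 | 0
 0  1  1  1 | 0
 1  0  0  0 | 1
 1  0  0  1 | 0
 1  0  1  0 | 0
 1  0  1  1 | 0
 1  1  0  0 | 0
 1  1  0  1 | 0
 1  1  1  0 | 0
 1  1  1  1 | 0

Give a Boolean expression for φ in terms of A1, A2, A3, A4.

φ(A1, A2, A3, A4) = ((A1 · A2') · A3') · A4'

φ is 1 on exactly one input, (1,0,0,0), whose minterm is A1·¬A2·¬A3·¬A4. So φ is just that conjunction.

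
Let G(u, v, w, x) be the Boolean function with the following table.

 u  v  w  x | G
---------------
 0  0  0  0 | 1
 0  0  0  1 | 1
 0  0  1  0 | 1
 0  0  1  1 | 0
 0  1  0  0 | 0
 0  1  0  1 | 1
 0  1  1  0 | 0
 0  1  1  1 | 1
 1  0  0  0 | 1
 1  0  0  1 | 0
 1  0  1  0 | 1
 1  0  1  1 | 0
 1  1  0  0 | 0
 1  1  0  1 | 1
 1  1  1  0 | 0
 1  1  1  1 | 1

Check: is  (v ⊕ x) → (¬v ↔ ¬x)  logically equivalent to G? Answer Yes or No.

No

Check the formula against G row by row:
  u=0, v=0, w=0, x=0: formula gives 1, G = 1 ✓
  u=0, v=0, w=0, x=1: formula gives 0, but G = 1 ✗
Row (0,0,0,1) is a counterexample, so the formula is not equivalent to G.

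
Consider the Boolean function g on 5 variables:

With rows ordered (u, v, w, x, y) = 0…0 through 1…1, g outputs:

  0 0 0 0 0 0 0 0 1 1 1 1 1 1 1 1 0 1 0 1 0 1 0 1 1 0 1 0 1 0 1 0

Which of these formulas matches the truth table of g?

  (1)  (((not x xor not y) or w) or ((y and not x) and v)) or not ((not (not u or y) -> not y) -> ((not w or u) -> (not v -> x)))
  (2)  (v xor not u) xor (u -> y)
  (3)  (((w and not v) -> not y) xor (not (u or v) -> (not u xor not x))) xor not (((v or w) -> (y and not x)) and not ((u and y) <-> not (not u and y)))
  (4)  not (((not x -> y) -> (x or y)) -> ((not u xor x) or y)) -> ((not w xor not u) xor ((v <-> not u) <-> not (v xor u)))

2

(1) fails at (0,0,0,0,0): the formula yields 1, g is 0.
(3) fails at (0,0,0,0,0): the formula yields 1, g is 0.
(4) fails at (0,0,0,0,0): the formula yields 1, g is 0.
That leaves (2). Evaluating it on every row reproduces the table of g exactly.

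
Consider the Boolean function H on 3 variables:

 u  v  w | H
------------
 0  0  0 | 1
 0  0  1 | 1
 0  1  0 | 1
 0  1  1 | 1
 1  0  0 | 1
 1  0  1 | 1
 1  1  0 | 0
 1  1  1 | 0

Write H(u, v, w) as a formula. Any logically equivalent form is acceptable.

There are just 2 zero rows: (1,1,0), (1,1,1). Their minterms are u·v·¬w, u·v·w; the OR of those covers precisely the 0-outputs, and negating it yields H.

H(u, v, w) = ¬(((u ∧ v) ∧ ¬w) ∨ ((u ∧ v) ∧ w))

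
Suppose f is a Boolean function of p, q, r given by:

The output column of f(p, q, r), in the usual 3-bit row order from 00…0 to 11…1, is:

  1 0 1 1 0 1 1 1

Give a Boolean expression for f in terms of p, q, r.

f(p, q, r) = ~(((~p & ~q) & r) | ((p & ~q) & ~r))

There are just 2 zero rows: (0,0,1), (1,0,0). Their minterms are ¬p·¬q·r, p·¬q·¬r; the OR of those covers precisely the 0-outputs, and negating it yields f.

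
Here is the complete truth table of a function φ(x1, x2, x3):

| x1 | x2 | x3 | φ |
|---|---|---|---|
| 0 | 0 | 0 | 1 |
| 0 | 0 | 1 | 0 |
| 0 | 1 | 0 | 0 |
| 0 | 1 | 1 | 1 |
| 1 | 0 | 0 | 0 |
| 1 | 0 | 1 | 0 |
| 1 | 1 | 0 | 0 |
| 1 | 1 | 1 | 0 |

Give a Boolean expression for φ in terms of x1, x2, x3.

φ(x1, x2, x3) = ((~x1 & ~x2) & ~x3) | ((~x1 & x2) & x3)

φ=1 on 2 inputs: (0,0,0), (0,1,1). Reading each as a conjunction of literals (¬x1·¬x2·¬x3, ¬x1·x2·x3) and taking the OR gives the canonical DNF.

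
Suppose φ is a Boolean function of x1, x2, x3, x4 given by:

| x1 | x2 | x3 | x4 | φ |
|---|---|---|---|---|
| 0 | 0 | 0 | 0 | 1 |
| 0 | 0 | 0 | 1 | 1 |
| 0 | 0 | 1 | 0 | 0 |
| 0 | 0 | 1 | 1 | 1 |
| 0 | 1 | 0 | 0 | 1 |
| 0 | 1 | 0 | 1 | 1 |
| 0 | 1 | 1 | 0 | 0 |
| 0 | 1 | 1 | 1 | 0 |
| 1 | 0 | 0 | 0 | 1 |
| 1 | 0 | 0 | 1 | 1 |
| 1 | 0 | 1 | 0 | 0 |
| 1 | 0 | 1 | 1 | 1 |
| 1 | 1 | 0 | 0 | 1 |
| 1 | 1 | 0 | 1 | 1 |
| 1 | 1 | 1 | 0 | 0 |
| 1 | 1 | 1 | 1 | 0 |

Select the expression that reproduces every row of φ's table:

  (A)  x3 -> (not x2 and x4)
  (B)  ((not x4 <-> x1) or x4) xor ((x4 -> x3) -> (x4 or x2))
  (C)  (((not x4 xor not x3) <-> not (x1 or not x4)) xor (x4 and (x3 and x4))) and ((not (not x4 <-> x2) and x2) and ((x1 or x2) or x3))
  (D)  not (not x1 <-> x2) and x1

A

(B): at (0,0,0,0) it gives 0, but φ = 1 — eliminated.
(C): at (0,0,0,0) it gives 0, but φ = 1 — eliminated.
(D): at (0,0,0,0) it gives 0, but φ = 1 — eliminated.
That leaves (A). Evaluating it on every row reproduces the table of φ exactly.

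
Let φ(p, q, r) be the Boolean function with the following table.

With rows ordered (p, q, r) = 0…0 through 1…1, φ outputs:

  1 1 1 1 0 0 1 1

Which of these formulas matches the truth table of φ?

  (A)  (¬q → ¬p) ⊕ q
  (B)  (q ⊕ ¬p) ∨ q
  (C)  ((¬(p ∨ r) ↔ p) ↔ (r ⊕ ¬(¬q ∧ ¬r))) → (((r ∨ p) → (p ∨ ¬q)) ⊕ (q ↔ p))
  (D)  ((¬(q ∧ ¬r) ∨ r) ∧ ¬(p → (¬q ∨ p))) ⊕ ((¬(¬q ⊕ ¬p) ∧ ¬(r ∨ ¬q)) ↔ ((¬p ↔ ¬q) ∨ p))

B

(A) disagrees with φ on (0,1,0) (formula → 0, table → 1); rule it out.
(C) disagrees with φ on (0,0,0) (formula → 0, table → 1); rule it out.
(D) disagrees with φ on (0,0,0) (formula → 0, table → 1); rule it out.
That leaves (B). Evaluating it on every row reproduces the table of φ exactly.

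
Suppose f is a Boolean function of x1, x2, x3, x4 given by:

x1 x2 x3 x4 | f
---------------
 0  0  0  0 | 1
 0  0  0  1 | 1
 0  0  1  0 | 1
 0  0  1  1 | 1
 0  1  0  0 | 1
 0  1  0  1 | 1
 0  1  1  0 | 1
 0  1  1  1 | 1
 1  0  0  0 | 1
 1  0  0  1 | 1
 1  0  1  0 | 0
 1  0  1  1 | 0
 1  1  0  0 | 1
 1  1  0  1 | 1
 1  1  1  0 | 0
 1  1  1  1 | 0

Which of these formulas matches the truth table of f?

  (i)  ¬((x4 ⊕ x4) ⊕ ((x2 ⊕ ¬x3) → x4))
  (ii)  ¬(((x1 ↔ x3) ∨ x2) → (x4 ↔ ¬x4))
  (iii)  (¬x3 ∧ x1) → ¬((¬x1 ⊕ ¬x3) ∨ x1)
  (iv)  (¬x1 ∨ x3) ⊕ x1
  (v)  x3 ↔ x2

iv

(i) disagrees with f on (0,0,0,1) (formula → 0, table → 1); rule it out.
(ii) disagrees with f on (0,0,1,0) (formula → 0, table → 1); rule it out.
(iii) disagrees with f on (1,0,0,0) (formula → 0, table → 1); rule it out.
(v) disagrees with f on (0,0,1,0) (formula → 0, table → 1); rule it out.
Only (iv) survives; checking it on all 16 rows confirms it matches f.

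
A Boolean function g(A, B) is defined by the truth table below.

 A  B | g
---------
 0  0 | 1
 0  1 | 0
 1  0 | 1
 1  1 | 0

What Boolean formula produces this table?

g(A, B) = B'

The output is the negation of B.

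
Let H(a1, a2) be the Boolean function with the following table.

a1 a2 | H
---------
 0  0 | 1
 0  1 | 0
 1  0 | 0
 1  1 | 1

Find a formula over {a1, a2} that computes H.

The output is 1 exactly when an even number of inputs are 1 — the complement of 2-way XOR.

H(a1, a2) = not (a1 xor a2)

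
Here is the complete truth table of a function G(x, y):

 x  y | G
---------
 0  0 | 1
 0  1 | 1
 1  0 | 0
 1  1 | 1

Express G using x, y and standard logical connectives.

G(x, y) = ~(x & ~y)

G is 0 on exactly one input, (1,0), whose minterm is x·¬y. So G is the negation of that single conjunction.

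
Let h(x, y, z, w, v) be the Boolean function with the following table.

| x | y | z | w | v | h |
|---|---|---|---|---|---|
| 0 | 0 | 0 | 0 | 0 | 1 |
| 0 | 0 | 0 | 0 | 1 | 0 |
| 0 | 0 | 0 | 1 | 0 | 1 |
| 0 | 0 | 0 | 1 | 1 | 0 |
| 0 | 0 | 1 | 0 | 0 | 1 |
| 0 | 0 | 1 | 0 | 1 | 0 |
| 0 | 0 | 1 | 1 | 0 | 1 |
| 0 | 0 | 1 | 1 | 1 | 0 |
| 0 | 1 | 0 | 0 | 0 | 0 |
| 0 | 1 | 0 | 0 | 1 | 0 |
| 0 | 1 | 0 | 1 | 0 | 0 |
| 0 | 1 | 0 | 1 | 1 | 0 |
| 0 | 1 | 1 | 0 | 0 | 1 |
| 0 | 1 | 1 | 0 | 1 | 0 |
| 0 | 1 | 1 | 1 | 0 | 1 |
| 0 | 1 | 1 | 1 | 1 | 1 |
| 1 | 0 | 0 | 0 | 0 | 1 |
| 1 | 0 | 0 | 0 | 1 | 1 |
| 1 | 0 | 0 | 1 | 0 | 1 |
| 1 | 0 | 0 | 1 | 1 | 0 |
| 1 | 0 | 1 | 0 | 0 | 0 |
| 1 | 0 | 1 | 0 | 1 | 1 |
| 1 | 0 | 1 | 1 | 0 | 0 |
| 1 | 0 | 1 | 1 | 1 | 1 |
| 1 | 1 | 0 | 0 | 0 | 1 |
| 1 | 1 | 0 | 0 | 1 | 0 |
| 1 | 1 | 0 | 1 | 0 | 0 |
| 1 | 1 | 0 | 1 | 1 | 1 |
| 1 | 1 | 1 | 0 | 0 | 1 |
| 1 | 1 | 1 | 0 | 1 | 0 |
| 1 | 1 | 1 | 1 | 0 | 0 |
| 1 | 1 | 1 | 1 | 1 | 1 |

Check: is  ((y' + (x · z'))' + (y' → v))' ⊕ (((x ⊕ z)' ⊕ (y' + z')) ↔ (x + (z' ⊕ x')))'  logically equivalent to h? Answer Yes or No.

No

Evaluate ((y' + (x · z'))' + (y' → v))' ⊕ (((x ⊕ z)' ⊕ (y' + z')) ↔ (x + (z' ⊕ x')))' on each row and compare to h:
  x=0, y=0, z=0, w=0, v=0: formula gives 1, h = 1 ✓
  x=0, y=0, z=0, w=0, v=1: formula gives 0, h = 0 ✓
  x=0, y=0, z=0, w=1, v=0: formula gives 1, h = 1 ✓
  x=0, y=0, z=0, w=1, v=1: formula gives 0, h = 0 ✓
  …
  x=0, y=1, z=1, w=0, v=1: formula gives 1, but h = 0 ✗
Since they disagree at (0,1,1,0,1), the expression is not a correct formula for h.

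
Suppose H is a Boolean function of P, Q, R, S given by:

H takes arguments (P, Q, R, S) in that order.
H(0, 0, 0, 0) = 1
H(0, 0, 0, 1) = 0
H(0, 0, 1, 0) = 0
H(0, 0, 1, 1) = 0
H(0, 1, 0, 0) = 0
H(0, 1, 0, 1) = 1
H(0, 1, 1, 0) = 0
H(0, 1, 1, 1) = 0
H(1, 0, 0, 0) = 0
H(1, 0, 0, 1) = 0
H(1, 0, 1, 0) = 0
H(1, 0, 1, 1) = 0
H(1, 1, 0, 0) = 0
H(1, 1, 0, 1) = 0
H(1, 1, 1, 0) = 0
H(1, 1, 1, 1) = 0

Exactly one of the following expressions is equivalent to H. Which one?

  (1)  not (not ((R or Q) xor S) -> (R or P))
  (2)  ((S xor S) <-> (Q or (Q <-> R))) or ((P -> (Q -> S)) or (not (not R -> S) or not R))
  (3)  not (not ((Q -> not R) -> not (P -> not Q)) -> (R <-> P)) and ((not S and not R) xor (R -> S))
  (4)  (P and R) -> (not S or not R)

(2) fails at (0,0,0,1): the formula yields 1, H is 0.
(3) fails at (0,0,0,0): the formula yields 0, H is 1.
(4) fails at (0,0,0,1): the formula yields 1, H is 0.
That leaves (1). Evaluating it on every row reproduces the table of H exactly.

1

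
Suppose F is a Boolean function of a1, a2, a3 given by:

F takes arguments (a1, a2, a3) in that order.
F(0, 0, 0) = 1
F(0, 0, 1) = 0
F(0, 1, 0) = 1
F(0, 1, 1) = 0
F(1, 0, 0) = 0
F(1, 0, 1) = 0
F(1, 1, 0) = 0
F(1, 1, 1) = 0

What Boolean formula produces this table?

F(a1, a2, a3) = ((¬a1 ∧ ¬a2) ∧ ¬a3) ∨ ((¬a1 ∧ a2) ∧ ¬a3)

The 1-rows are (0,0,0), (0,1,0). Each contributes one minterm — ¬a1·¬a2·¬a3; ¬a1·a2·¬a3 — and their disjunction is a sum-of-products form of F.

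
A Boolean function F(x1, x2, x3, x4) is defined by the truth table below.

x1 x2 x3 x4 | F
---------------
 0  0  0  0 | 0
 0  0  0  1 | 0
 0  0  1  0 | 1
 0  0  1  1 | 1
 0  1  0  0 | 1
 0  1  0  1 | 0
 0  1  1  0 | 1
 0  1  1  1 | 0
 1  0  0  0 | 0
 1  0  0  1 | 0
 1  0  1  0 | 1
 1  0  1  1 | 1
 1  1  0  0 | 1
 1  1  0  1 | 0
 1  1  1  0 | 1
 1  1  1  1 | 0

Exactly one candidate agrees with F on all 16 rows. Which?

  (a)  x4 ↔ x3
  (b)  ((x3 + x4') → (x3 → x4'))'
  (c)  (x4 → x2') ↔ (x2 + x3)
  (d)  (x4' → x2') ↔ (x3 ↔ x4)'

(a): at (0,0,0,0) it gives 1, but F = 0 — eliminated.
(b): at (0,0,1,0) it gives 0, but F = 1 — eliminated.
(d): at (0,0,0,1) it gives 1, but F = 0 — eliminated.
Only (c) survives; checking it on all 16 rows confirms it matches F.

c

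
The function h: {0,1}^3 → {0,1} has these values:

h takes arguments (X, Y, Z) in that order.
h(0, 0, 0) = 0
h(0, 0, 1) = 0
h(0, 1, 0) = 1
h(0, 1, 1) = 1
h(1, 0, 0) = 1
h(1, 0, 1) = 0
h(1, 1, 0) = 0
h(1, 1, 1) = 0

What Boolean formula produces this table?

h(X, Y, Z) = (((X' · Y) · Z') + ((X' · Y) · Z)) + ((X · Y') · Z')

h=1 on 3 inputs: (0,1,0), (0,1,1), (1,0,0). Reading each as a conjunction of literals (¬X·Y·¬Z, ¬X·Y·Z, X·¬Y·¬Z) and taking the OR gives the canonical DNF.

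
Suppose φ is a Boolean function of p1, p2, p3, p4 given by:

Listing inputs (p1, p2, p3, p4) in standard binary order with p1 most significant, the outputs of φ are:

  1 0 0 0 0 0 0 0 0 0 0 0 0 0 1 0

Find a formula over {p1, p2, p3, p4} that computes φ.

φ(p1, p2, p3, p4) = (((¬p1 ∧ ¬p2) ∧ ¬p3) ∧ ¬p4) ∨ (((p1 ∧ p2) ∧ p3) ∧ ¬p4)

Collect the rows where φ=1 — (0,0,0,0), (1,1,1,0) — and write one minterm per row: ¬p1·¬p2·¬p3·¬p4, p1·p2·p3·¬p4. Their union (logical OR) reproduces the table exactly.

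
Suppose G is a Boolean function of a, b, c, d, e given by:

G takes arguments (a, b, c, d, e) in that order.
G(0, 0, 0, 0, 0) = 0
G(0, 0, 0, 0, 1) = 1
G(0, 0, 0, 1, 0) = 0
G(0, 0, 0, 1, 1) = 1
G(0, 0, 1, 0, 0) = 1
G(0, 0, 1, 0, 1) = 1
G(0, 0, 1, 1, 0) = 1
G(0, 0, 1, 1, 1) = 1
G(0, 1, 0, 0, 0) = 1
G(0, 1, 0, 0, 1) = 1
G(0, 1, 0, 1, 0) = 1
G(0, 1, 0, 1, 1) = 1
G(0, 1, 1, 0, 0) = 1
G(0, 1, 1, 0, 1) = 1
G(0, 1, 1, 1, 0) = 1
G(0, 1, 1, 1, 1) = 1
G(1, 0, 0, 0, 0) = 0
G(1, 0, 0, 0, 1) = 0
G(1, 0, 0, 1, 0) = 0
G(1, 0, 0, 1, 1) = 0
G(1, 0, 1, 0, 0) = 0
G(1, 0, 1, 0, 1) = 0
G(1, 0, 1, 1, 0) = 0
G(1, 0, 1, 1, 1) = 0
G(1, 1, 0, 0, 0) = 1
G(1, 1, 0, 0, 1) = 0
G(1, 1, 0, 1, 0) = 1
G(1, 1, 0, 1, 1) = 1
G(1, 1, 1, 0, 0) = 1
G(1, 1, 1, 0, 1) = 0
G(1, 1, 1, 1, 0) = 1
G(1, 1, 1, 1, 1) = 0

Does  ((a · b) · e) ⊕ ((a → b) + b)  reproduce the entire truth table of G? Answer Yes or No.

No

Test each input against both G and the formula:
  a=0, b=0, c=0, d=0, e=0: formula gives 1, but G = 0 ✗
A single disagreement suffices: at (0,0,0,0,0) they differ, so the formula does not compute G.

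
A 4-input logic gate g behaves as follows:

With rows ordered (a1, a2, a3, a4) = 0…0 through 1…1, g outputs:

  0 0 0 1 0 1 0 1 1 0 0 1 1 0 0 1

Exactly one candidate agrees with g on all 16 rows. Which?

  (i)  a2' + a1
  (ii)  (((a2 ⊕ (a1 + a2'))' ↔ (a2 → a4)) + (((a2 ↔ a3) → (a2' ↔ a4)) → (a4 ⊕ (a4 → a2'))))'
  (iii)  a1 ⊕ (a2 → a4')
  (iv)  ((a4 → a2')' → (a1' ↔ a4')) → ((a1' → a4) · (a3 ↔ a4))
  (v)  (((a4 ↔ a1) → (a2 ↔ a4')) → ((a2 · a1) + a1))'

iv

(i) disagrees with g on (0,0,0,0) (formula → 1, table → 0); rule it out.
(ii) disagrees with g on (0,0,0,1) (formula → 1, table → 0); rule it out.
(iii) disagrees with g on (0,0,0,0) (formula → 1, table → 0); rule it out.
(v) disagrees with g on (0,0,0,1) (formula → 1, table → 0); rule it out.
That leaves (iv). Evaluating it on every row reproduces the table of g exactly.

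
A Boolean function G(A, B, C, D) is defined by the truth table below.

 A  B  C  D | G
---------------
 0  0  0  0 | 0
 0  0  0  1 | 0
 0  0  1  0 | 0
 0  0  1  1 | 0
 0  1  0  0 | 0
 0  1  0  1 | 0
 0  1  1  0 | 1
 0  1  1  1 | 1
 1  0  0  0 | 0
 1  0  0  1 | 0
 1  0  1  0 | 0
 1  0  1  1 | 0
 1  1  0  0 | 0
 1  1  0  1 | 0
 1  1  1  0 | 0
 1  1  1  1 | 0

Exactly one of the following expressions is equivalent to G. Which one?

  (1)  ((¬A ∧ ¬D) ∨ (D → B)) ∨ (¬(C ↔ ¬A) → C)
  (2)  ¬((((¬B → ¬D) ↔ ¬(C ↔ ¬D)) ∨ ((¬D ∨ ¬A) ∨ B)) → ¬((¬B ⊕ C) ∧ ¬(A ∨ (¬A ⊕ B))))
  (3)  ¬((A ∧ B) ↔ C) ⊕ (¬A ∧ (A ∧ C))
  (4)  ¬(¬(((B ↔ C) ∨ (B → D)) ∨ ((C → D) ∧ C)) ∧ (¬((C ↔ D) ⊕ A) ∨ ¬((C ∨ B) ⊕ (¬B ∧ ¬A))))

(1) fails at (0,0,0,0): the formula yields 1, G is 0.
(3) fails at (0,0,1,0): the formula yields 1, G is 0.
(4) fails at (0,0,0,0): the formula yields 1, G is 0.
That leaves (2). Evaluating it on every row reproduces the table of G exactly.

2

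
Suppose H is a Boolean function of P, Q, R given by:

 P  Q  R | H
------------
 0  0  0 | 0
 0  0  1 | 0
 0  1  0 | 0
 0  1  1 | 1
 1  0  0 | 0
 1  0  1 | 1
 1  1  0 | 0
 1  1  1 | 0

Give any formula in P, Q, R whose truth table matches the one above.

H(P, Q, R) = ((¬P ∧ Q) ∧ R) ∨ ((P ∧ ¬Q) ∧ R)

Collect the rows where H=1 — (0,1,1), (1,0,1) — and write one minterm per row: ¬P·Q·R, P·¬Q·R. Their union (logical OR) reproduces the table exactly.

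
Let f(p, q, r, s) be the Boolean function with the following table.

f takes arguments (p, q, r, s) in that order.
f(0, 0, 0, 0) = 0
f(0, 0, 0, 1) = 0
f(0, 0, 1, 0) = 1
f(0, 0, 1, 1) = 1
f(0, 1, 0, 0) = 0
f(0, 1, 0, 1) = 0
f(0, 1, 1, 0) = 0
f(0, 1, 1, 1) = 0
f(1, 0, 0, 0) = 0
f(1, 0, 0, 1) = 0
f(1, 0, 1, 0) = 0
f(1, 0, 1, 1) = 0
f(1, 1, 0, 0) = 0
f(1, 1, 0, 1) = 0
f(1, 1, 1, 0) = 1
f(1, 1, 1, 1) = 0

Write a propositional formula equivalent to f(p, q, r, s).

f(p, q, r, s) = ((((~p & ~q) & r) & ~s) | (((~p & ~q) & r) & s)) | (((p & q) & r) & ~s)

Collect the rows where f=1 — (0,0,1,0), (0,0,1,1), (1,1,1,0) — and write one minterm per row: ¬p·¬q·r·¬s, ¬p·¬q·r·s, p·q·r·¬s. Their union (logical OR) reproduces the table exactly.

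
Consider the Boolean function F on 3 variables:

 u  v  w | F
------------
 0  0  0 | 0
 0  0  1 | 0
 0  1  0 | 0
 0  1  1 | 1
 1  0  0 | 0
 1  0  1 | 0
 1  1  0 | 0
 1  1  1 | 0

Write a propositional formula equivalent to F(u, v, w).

F(u, v, w) = (~u & v) & w

Only row (0,1,1) gives 1. That row's minterm ¬u·v·w is F directly.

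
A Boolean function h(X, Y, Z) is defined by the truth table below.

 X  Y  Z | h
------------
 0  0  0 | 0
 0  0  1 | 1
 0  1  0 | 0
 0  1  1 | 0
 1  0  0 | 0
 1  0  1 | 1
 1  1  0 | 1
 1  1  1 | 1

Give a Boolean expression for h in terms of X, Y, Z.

h(X, Y, Z) = ((((~X & ~Y) & Z) | ((X & ~Y) & Z)) | ((X & Y) & ~Z)) | ((X & Y) & Z)

The 1-rows are (0,0,1), (1,0,1), (1,1,0), (1,1,1). Each contributes one minterm — ¬X·¬Y·Z; X·¬Y·Z; X·Y·¬Z; X·Y·Z — and their disjunction is a sum-of-products form of h.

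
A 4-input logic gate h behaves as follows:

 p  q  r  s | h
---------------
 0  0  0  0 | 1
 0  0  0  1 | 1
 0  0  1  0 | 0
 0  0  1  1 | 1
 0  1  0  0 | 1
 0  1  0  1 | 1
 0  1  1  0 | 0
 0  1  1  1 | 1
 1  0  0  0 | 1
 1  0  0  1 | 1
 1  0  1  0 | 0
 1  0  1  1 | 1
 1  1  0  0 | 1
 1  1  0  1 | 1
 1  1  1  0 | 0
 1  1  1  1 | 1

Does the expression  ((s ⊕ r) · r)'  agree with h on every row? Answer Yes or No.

Check the formula against h row by row:
  p=0, q=0, r=0, s=0: formula gives 1, h = 1 ✓
  p=0, q=0, r=0, s=1: formula gives 1, h = 1 ✓
  p=0, q=0, r=1, s=0: formula gives 0, h = 0 ✓
  p=0, q=0, r=1, s=1: formula gives 1, h = 1 ✓
  … (the remaining 12 rows also agree.)
No disagreement on any input; they are logically equivalent.

Yes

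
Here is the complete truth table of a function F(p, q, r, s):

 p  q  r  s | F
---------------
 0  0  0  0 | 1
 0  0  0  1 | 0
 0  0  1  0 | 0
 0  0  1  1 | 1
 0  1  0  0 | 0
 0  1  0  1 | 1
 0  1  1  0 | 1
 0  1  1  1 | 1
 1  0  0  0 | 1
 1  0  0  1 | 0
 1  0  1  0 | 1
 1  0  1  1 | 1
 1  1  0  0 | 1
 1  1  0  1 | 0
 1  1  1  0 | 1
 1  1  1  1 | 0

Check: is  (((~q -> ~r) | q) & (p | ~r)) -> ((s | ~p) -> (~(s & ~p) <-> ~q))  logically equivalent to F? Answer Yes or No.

Test each input against both F and the formula:
  p=0, q=0, r=0, s=0: formula gives 1, F = 1 ✓
  p=0, q=0, r=0, s=1: formula gives 0, F = 0 ✓
  p=0, q=0, r=1, s=0: formula gives 1, but F = 0 ✗
Since they disagree at (0,0,1,0), the expression is not a correct formula for F.

No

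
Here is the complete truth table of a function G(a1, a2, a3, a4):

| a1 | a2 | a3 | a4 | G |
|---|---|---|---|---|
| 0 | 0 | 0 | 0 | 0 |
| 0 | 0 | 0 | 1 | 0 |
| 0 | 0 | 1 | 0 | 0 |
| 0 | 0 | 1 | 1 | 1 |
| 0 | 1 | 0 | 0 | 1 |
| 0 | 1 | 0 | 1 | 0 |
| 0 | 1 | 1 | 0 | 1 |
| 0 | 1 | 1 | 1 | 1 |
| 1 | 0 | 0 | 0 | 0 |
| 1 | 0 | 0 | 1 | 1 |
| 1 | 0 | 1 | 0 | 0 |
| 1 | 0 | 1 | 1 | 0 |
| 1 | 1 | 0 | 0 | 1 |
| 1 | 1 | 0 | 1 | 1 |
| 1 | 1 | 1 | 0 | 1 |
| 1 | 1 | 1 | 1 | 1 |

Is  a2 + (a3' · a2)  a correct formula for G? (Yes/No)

No

Check the formula against G row by row:
  a1=0, a2=0, a3=0, a4=0: formula gives 0, G = 0 ✓
  a1=0, a2=0, a3=0, a4=1: formula gives 0, G = 0 ✓
  a1=0, a2=0, a3=1, a4=0: formula gives 0, G = 0 ✓
  a1=0, a2=0, a3=1, a4=1: formula gives 0, but G = 1 ✗
Row (0,0,1,1) is a counterexample, so the formula is not equivalent to G.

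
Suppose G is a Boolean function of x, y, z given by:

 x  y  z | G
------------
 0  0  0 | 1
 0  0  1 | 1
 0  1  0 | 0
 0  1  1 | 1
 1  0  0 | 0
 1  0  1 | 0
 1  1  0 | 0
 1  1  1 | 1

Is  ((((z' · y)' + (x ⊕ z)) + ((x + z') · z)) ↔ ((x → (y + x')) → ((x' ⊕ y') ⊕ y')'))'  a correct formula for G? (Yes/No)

Check the formula against G row by row:
  x=0, y=0, z=0: formula gives 1, G = 1 ✓
  x=0, y=0, z=1: formula gives 1, G = 1 ✓
  x=0, y=1, z=0: formula gives 0, G = 0 ✓
  x=0, y=1, z=1: formula gives 1, G = 1 ✓
  x=1, y=0, z=0: formula gives 0, G = 0 ✓
  …
  x=1, y=1, z=1: formula gives 0, but G = 1 ✗
Since they disagree at (1,1,1), the expression is not a correct formula for G.

No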